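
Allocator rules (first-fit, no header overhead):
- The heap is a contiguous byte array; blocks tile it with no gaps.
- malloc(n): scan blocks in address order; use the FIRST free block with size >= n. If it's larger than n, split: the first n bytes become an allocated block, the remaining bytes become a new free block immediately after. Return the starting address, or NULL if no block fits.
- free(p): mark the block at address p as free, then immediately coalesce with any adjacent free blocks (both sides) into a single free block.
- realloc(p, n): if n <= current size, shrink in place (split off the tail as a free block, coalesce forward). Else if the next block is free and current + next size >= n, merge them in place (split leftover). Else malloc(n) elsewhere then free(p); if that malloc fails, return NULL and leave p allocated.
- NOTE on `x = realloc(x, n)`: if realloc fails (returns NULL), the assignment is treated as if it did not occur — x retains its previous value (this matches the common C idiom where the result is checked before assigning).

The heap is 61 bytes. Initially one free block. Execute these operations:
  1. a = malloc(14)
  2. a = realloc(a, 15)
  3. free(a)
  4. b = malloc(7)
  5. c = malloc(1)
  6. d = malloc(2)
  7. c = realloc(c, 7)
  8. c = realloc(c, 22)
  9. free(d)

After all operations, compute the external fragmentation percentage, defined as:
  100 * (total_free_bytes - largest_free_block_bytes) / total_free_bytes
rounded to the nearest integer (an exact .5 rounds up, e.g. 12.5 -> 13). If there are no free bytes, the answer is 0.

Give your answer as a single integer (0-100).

Op 1: a = malloc(14) -> a = 0; heap: [0-13 ALLOC][14-60 FREE]
Op 2: a = realloc(a, 15) -> a = 0; heap: [0-14 ALLOC][15-60 FREE]
Op 3: free(a) -> (freed a); heap: [0-60 FREE]
Op 4: b = malloc(7) -> b = 0; heap: [0-6 ALLOC][7-60 FREE]
Op 5: c = malloc(1) -> c = 7; heap: [0-6 ALLOC][7-7 ALLOC][8-60 FREE]
Op 6: d = malloc(2) -> d = 8; heap: [0-6 ALLOC][7-7 ALLOC][8-9 ALLOC][10-60 FREE]
Op 7: c = realloc(c, 7) -> c = 10; heap: [0-6 ALLOC][7-7 FREE][8-9 ALLOC][10-16 ALLOC][17-60 FREE]
Op 8: c = realloc(c, 22) -> c = 10; heap: [0-6 ALLOC][7-7 FREE][8-9 ALLOC][10-31 ALLOC][32-60 FREE]
Op 9: free(d) -> (freed d); heap: [0-6 ALLOC][7-9 FREE][10-31 ALLOC][32-60 FREE]
Free blocks: [3 29] total_free=32 largest=29 -> 100*(32-29)/32 = 300/32 = 9.375 -> rounds to 9

Answer: 9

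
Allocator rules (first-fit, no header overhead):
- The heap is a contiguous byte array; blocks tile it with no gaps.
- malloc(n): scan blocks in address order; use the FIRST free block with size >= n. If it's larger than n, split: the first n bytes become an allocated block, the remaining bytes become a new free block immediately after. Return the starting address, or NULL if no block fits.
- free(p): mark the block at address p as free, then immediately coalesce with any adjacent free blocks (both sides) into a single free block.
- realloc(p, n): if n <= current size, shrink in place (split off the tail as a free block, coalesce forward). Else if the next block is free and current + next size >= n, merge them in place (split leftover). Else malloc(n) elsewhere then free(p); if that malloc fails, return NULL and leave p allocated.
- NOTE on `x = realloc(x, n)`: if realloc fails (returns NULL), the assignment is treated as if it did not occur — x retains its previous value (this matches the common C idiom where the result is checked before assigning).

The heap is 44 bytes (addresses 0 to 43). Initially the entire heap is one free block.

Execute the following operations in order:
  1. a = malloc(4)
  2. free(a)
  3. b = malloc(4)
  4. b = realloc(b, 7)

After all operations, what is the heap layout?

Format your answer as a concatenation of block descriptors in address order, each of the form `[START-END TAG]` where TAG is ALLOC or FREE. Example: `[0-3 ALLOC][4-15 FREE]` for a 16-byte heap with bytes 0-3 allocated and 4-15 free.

Op 1: a = malloc(4) -> a = 0; heap: [0-3 ALLOC][4-43 FREE]
Op 2: free(a) -> (freed a); heap: [0-43 FREE]
Op 3: b = malloc(4) -> b = 0; heap: [0-3 ALLOC][4-43 FREE]
Op 4: b = realloc(b, 7) -> b = 0; heap: [0-6 ALLOC][7-43 FREE]

Answer: [0-6 ALLOC][7-43 FREE]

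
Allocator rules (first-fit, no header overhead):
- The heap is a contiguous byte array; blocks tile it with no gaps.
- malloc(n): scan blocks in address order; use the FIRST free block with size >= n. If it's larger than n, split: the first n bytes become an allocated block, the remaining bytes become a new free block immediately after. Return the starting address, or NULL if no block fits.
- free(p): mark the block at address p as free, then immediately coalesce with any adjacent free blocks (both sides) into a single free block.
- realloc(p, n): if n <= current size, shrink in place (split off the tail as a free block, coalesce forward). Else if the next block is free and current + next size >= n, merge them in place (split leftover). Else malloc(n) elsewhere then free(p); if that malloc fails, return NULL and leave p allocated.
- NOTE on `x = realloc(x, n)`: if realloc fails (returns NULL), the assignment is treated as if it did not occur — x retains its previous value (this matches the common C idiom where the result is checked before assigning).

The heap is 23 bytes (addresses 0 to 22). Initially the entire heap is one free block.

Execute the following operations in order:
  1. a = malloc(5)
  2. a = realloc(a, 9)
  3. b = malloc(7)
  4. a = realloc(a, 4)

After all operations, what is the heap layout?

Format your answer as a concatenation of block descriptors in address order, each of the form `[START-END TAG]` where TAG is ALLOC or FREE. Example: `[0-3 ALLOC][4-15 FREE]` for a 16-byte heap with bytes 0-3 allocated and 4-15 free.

Op 1: a = malloc(5) -> a = 0; heap: [0-4 ALLOC][5-22 FREE]
Op 2: a = realloc(a, 9) -> a = 0; heap: [0-8 ALLOC][9-22 FREE]
Op 3: b = malloc(7) -> b = 9; heap: [0-8 ALLOC][9-15 ALLOC][16-22 FREE]
Op 4: a = realloc(a, 4) -> a = 0; heap: [0-3 ALLOC][4-8 FREE][9-15 ALLOC][16-22 FREE]

Answer: [0-3 ALLOC][4-8 FREE][9-15 ALLOC][16-22 FREE]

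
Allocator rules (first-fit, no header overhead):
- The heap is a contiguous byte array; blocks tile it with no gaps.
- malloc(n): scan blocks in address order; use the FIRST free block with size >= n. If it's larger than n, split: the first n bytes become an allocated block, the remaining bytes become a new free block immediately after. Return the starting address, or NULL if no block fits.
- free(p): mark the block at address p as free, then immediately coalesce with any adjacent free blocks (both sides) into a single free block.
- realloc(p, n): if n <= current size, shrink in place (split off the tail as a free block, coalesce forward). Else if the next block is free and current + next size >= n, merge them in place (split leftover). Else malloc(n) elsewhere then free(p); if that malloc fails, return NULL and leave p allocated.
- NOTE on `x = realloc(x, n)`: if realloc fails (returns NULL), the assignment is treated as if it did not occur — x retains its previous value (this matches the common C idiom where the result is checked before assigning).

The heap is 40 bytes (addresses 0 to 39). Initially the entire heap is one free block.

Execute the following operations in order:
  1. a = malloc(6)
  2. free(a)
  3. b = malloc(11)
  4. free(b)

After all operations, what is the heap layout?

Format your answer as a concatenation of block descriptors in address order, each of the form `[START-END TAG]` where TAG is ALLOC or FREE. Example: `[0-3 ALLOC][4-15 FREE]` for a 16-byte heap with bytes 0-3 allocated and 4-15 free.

Op 1: a = malloc(6) -> a = 0; heap: [0-5 ALLOC][6-39 FREE]
Op 2: free(a) -> (freed a); heap: [0-39 FREE]
Op 3: b = malloc(11) -> b = 0; heap: [0-10 ALLOC][11-39 FREE]
Op 4: free(b) -> (freed b); heap: [0-39 FREE]

Answer: [0-39 FREE]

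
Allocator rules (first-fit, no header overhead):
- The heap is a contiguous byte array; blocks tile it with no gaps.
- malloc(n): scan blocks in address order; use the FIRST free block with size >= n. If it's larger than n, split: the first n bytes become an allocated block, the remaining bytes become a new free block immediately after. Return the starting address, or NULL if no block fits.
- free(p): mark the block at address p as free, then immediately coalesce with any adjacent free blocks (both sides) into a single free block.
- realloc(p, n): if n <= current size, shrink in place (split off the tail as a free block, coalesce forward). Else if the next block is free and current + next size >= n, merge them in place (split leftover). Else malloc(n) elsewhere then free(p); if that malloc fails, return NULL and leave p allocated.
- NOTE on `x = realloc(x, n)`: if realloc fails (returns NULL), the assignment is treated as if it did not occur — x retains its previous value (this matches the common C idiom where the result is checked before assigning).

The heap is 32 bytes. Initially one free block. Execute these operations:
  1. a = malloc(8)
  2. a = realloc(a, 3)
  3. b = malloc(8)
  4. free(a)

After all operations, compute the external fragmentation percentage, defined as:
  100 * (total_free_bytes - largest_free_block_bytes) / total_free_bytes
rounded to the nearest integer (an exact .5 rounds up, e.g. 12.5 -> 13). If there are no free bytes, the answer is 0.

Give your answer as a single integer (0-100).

Answer: 13

Derivation:
Op 1: a = malloc(8) -> a = 0; heap: [0-7 ALLOC][8-31 FREE]
Op 2: a = realloc(a, 3) -> a = 0; heap: [0-2 ALLOC][3-31 FREE]
Op 3: b = malloc(8) -> b = 3; heap: [0-2 ALLOC][3-10 ALLOC][11-31 FREE]
Op 4: free(a) -> (freed a); heap: [0-2 FREE][3-10 ALLOC][11-31 FREE]
Free blocks: [3 21] total_free=24 largest=21 -> 100*(24-21)/24 = 300/24 = 12.5 -> rounds to 13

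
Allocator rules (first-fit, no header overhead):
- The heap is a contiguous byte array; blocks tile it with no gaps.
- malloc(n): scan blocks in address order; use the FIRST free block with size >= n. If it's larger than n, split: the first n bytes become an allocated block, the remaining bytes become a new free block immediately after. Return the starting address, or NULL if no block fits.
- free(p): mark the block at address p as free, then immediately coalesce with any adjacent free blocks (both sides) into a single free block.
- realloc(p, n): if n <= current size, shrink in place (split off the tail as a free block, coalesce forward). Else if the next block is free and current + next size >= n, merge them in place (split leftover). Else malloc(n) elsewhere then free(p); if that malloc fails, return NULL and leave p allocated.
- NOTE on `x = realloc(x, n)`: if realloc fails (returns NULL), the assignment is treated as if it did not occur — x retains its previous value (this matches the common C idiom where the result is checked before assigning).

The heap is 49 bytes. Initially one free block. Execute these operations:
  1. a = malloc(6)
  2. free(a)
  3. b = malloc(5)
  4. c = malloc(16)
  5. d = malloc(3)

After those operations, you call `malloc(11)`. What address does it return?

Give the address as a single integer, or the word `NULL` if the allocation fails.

Op 1: a = malloc(6) -> a = 0; heap: [0-5 ALLOC][6-48 FREE]
Op 2: free(a) -> (freed a); heap: [0-48 FREE]
Op 3: b = malloc(5) -> b = 0; heap: [0-4 ALLOC][5-48 FREE]
Op 4: c = malloc(16) -> c = 5; heap: [0-4 ALLOC][5-20 ALLOC][21-48 FREE]
Op 5: d = malloc(3) -> d = 21; heap: [0-4 ALLOC][5-20 ALLOC][21-23 ALLOC][24-48 FREE]
malloc(11): first-fit scan over [0-4 ALLOC][5-20 ALLOC][21-23 ALLOC][24-48 FREE] -> 24

Answer: 24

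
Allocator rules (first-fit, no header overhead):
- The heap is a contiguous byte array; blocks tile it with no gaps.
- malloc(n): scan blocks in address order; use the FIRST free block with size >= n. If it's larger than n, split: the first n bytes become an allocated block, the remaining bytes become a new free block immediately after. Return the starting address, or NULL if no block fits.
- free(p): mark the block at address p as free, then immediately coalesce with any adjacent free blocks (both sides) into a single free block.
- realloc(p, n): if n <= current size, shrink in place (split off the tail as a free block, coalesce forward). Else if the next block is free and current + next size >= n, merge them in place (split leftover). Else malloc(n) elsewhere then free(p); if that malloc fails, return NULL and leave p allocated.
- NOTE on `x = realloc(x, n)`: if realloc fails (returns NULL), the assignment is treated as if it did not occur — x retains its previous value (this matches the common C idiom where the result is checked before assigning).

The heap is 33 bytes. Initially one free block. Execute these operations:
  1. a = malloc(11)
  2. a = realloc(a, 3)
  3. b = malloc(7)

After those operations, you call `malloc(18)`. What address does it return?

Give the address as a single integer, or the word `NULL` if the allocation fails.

Op 1: a = malloc(11) -> a = 0; heap: [0-10 ALLOC][11-32 FREE]
Op 2: a = realloc(a, 3) -> a = 0; heap: [0-2 ALLOC][3-32 FREE]
Op 3: b = malloc(7) -> b = 3; heap: [0-2 ALLOC][3-9 ALLOC][10-32 FREE]
malloc(18): first-fit scan over [0-2 ALLOC][3-9 ALLOC][10-32 FREE] -> 10

Answer: 10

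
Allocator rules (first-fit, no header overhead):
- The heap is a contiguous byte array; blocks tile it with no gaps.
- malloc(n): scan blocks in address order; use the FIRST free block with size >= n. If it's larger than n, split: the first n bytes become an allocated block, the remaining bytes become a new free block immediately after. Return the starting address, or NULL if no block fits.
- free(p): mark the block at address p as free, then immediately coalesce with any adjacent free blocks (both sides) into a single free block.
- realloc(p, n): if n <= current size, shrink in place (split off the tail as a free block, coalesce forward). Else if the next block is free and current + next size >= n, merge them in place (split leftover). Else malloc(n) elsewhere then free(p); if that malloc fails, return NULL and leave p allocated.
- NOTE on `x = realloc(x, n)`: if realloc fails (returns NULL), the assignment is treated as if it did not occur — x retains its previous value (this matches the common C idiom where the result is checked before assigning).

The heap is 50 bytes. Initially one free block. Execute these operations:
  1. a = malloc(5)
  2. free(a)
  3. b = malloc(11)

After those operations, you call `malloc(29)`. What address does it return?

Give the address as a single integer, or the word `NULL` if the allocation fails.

Op 1: a = malloc(5) -> a = 0; heap: [0-4 ALLOC][5-49 FREE]
Op 2: free(a) -> (freed a); heap: [0-49 FREE]
Op 3: b = malloc(11) -> b = 0; heap: [0-10 ALLOC][11-49 FREE]
malloc(29): first-fit scan over [0-10 ALLOC][11-49 FREE] -> 11

Answer: 11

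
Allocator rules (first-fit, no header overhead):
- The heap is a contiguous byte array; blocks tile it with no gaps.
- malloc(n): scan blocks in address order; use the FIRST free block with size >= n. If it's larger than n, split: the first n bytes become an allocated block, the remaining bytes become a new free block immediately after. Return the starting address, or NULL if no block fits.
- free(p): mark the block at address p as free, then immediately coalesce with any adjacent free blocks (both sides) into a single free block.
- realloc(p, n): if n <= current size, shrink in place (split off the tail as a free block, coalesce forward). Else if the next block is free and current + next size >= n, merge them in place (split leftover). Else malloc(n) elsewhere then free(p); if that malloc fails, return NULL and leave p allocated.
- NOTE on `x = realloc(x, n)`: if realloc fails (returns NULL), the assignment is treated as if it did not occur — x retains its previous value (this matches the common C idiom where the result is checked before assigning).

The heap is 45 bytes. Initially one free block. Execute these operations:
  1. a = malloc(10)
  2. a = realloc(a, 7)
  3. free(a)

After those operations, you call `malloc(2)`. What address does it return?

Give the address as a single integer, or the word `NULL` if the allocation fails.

Answer: 0

Derivation:
Op 1: a = malloc(10) -> a = 0; heap: [0-9 ALLOC][10-44 FREE]
Op 2: a = realloc(a, 7) -> a = 0; heap: [0-6 ALLOC][7-44 FREE]
Op 3: free(a) -> (freed a); heap: [0-44 FREE]
malloc(2): first-fit scan over [0-44 FREE] -> 0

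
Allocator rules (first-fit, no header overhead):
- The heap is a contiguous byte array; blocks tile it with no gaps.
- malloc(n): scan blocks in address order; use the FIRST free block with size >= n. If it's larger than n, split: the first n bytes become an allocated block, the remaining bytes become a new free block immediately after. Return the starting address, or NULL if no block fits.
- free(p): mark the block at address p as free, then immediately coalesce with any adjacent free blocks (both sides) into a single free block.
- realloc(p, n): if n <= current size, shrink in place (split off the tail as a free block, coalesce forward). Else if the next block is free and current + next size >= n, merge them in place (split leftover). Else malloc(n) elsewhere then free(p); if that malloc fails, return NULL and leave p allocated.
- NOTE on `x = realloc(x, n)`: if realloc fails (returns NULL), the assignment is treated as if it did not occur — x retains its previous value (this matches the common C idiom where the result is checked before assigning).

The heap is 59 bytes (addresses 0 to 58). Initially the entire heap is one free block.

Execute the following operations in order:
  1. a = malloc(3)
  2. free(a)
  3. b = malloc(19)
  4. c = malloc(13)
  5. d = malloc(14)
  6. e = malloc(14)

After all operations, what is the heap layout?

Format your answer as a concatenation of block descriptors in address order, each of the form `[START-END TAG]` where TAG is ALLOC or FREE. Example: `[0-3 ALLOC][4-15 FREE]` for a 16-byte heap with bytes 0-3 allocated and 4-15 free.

Op 1: a = malloc(3) -> a = 0; heap: [0-2 ALLOC][3-58 FREE]
Op 2: free(a) -> (freed a); heap: [0-58 FREE]
Op 3: b = malloc(19) -> b = 0; heap: [0-18 ALLOC][19-58 FREE]
Op 4: c = malloc(13) -> c = 19; heap: [0-18 ALLOC][19-31 ALLOC][32-58 FREE]
Op 5: d = malloc(14) -> d = 32; heap: [0-18 ALLOC][19-31 ALLOC][32-45 ALLOC][46-58 FREE]
Op 6: e = malloc(14) -> e = NULL; heap: [0-18 ALLOC][19-31 ALLOC][32-45 ALLOC][46-58 FREE]

Answer: [0-18 ALLOC][19-31 ALLOC][32-45 ALLOC][46-58 FREE]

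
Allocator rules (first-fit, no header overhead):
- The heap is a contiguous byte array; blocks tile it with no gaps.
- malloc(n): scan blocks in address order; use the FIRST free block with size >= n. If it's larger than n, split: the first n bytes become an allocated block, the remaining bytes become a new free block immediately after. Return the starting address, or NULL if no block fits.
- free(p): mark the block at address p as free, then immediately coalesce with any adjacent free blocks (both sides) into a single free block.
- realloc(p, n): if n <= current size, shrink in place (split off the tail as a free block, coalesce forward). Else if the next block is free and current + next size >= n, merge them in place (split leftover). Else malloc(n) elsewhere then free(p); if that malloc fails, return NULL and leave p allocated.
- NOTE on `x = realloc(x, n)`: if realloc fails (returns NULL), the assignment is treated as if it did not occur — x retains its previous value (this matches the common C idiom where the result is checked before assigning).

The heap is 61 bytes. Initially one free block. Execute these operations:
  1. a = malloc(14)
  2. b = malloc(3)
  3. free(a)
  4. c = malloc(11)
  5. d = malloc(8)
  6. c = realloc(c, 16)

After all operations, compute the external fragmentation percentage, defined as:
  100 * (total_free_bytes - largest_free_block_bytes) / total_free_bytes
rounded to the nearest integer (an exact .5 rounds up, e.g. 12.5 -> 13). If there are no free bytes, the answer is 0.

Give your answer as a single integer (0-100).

Answer: 41

Derivation:
Op 1: a = malloc(14) -> a = 0; heap: [0-13 ALLOC][14-60 FREE]
Op 2: b = malloc(3) -> b = 14; heap: [0-13 ALLOC][14-16 ALLOC][17-60 FREE]
Op 3: free(a) -> (freed a); heap: [0-13 FREE][14-16 ALLOC][17-60 FREE]
Op 4: c = malloc(11) -> c = 0; heap: [0-10 ALLOC][11-13 FREE][14-16 ALLOC][17-60 FREE]
Op 5: d = malloc(8) -> d = 17; heap: [0-10 ALLOC][11-13 FREE][14-16 ALLOC][17-24 ALLOC][25-60 FREE]
Op 6: c = realloc(c, 16) -> c = 25; heap: [0-13 FREE][14-16 ALLOC][17-24 ALLOC][25-40 ALLOC][41-60 FREE]
Free blocks: [14 20] total_free=34 largest=20 -> 100*(34-20)/34 = 1400/34 ≈ 41.176 -> rounds to 41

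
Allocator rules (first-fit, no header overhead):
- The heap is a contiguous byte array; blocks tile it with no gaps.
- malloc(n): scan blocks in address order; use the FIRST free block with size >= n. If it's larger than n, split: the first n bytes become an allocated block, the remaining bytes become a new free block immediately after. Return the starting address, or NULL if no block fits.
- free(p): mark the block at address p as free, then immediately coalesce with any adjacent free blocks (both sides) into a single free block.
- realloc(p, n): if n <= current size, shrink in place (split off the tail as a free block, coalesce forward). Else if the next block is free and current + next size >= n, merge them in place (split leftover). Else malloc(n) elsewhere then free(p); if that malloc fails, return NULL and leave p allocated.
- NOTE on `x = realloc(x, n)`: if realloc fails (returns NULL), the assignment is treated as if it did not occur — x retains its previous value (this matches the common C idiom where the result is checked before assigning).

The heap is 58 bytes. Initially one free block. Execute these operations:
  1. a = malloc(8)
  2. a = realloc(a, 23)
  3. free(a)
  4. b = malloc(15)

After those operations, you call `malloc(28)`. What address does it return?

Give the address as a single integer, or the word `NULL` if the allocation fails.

Answer: 15

Derivation:
Op 1: a = malloc(8) -> a = 0; heap: [0-7 ALLOC][8-57 FREE]
Op 2: a = realloc(a, 23) -> a = 0; heap: [0-22 ALLOC][23-57 FREE]
Op 3: free(a) -> (freed a); heap: [0-57 FREE]
Op 4: b = malloc(15) -> b = 0; heap: [0-14 ALLOC][15-57 FREE]
malloc(28): first-fit scan over [0-14 ALLOC][15-57 FREE] -> 15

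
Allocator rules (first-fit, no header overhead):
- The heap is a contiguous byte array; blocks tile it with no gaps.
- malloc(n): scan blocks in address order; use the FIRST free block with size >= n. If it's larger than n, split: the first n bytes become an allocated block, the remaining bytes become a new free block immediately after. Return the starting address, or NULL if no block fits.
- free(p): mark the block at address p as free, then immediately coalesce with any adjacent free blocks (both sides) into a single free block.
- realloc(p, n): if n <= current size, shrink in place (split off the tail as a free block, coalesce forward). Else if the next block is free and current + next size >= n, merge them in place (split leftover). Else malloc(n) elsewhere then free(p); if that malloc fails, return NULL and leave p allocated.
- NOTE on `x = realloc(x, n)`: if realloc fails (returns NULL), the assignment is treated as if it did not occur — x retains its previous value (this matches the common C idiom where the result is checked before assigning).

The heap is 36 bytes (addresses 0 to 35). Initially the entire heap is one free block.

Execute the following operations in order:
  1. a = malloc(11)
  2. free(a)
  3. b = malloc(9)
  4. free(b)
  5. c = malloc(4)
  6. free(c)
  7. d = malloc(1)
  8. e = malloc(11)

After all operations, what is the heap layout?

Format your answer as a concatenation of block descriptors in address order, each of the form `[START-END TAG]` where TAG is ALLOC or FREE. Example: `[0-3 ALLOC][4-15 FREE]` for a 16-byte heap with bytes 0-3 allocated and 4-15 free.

Answer: [0-0 ALLOC][1-11 ALLOC][12-35 FREE]

Derivation:
Op 1: a = malloc(11) -> a = 0; heap: [0-10 ALLOC][11-35 FREE]
Op 2: free(a) -> (freed a); heap: [0-35 FREE]
Op 3: b = malloc(9) -> b = 0; heap: [0-8 ALLOC][9-35 FREE]
Op 4: free(b) -> (freed b); heap: [0-35 FREE]
Op 5: c = malloc(4) -> c = 0; heap: [0-3 ALLOC][4-35 FREE]
Op 6: free(c) -> (freed c); heap: [0-35 FREE]
Op 7: d = malloc(1) -> d = 0; heap: [0-0 ALLOC][1-35 FREE]
Op 8: e = malloc(11) -> e = 1; heap: [0-0 ALLOC][1-11 ALLOC][12-35 FREE]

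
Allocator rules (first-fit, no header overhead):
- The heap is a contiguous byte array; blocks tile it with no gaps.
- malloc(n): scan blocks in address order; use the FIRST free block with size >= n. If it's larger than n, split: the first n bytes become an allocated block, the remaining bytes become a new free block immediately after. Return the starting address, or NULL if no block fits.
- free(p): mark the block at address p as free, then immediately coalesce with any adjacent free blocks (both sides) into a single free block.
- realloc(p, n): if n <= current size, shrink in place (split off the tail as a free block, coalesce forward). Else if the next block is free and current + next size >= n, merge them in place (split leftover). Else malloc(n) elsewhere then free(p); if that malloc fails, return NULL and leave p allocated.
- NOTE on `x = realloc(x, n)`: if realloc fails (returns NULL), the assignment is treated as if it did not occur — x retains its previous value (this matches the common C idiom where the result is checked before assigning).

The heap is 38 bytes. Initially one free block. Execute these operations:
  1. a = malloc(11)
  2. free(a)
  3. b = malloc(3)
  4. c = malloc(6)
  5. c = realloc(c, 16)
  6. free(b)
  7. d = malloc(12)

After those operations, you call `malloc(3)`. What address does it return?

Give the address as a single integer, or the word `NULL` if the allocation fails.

Answer: 0

Derivation:
Op 1: a = malloc(11) -> a = 0; heap: [0-10 ALLOC][11-37 FREE]
Op 2: free(a) -> (freed a); heap: [0-37 FREE]
Op 3: b = malloc(3) -> b = 0; heap: [0-2 ALLOC][3-37 FREE]
Op 4: c = malloc(6) -> c = 3; heap: [0-2 ALLOC][3-8 ALLOC][9-37 FREE]
Op 5: c = realloc(c, 16) -> c = 3; heap: [0-2 ALLOC][3-18 ALLOC][19-37 FREE]
Op 6: free(b) -> (freed b); heap: [0-2 FREE][3-18 ALLOC][19-37 FREE]
Op 7: d = malloc(12) -> d = 19; heap: [0-2 FREE][3-18 ALLOC][19-30 ALLOC][31-37 FREE]
malloc(3): first-fit scan over [0-2 FREE][3-18 ALLOC][19-30 ALLOC][31-37 FREE] -> 0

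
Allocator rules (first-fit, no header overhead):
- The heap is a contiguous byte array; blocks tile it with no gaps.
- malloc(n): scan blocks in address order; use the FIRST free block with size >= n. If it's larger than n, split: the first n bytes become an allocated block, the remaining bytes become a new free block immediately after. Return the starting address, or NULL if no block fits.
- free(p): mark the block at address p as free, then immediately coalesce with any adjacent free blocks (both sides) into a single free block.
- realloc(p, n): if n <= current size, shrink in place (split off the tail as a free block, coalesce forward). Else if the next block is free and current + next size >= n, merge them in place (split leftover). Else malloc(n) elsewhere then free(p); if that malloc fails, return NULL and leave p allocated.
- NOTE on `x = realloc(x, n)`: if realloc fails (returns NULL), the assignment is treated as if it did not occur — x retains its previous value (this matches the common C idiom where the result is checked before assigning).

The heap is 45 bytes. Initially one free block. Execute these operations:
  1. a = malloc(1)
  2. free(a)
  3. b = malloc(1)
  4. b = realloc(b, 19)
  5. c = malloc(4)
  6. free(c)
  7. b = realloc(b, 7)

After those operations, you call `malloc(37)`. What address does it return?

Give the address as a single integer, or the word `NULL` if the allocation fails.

Answer: 7

Derivation:
Op 1: a = malloc(1) -> a = 0; heap: [0-0 ALLOC][1-44 FREE]
Op 2: free(a) -> (freed a); heap: [0-44 FREE]
Op 3: b = malloc(1) -> b = 0; heap: [0-0 ALLOC][1-44 FREE]
Op 4: b = realloc(b, 19) -> b = 0; heap: [0-18 ALLOC][19-44 FREE]
Op 5: c = malloc(4) -> c = 19; heap: [0-18 ALLOC][19-22 ALLOC][23-44 FREE]
Op 6: free(c) -> (freed c); heap: [0-18 ALLOC][19-44 FREE]
Op 7: b = realloc(b, 7) -> b = 0; heap: [0-6 ALLOC][7-44 FREE]
malloc(37): first-fit scan over [0-6 ALLOC][7-44 FREE] -> 7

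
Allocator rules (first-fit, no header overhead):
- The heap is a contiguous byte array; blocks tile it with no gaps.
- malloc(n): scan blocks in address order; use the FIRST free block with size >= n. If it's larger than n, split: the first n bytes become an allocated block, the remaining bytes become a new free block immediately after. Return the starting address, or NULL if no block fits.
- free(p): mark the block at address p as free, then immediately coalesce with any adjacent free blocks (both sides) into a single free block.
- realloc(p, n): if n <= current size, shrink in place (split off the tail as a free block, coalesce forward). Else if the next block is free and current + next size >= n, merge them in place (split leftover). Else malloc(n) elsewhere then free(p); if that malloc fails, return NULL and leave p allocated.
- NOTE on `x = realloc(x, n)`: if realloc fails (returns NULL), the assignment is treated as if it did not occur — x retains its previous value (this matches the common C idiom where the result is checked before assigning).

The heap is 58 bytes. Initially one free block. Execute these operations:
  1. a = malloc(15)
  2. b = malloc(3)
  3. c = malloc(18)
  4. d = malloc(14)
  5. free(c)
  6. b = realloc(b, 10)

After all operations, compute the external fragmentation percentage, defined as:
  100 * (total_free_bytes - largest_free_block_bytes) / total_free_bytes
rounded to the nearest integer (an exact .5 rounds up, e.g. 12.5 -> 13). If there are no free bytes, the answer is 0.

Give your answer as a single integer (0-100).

Answer: 42

Derivation:
Op 1: a = malloc(15) -> a = 0; heap: [0-14 ALLOC][15-57 FREE]
Op 2: b = malloc(3) -> b = 15; heap: [0-14 ALLOC][15-17 ALLOC][18-57 FREE]
Op 3: c = malloc(18) -> c = 18; heap: [0-14 ALLOC][15-17 ALLOC][18-35 ALLOC][36-57 FREE]
Op 4: d = malloc(14) -> d = 36; heap: [0-14 ALLOC][15-17 ALLOC][18-35 ALLOC][36-49 ALLOC][50-57 FREE]
Op 5: free(c) -> (freed c); heap: [0-14 ALLOC][15-17 ALLOC][18-35 FREE][36-49 ALLOC][50-57 FREE]
Op 6: b = realloc(b, 10) -> b = 15; heap: [0-14 ALLOC][15-24 ALLOC][25-35 FREE][36-49 ALLOC][50-57 FREE]
Free blocks: [11 8] total_free=19 largest=11 -> 100*(19-11)/19 = 800/19 ≈ 42.105 -> rounds to 42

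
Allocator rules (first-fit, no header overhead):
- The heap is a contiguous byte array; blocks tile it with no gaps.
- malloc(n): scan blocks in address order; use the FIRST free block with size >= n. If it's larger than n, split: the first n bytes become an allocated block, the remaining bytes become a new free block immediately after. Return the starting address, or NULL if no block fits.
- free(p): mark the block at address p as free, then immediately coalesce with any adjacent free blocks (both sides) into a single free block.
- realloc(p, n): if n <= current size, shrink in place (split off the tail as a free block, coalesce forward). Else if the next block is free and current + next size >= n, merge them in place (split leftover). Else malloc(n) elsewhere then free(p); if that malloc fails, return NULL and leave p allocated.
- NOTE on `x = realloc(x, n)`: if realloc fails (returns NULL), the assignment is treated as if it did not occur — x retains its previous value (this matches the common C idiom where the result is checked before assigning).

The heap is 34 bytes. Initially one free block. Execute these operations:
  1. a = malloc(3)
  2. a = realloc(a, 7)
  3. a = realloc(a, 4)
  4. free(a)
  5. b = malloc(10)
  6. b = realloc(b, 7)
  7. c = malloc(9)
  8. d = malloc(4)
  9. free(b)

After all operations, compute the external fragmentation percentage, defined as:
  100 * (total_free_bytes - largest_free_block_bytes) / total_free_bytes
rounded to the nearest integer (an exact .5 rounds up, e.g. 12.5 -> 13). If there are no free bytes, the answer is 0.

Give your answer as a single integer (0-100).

Op 1: a = malloc(3) -> a = 0; heap: [0-2 ALLOC][3-33 FREE]
Op 2: a = realloc(a, 7) -> a = 0; heap: [0-6 ALLOC][7-33 FREE]
Op 3: a = realloc(a, 4) -> a = 0; heap: [0-3 ALLOC][4-33 FREE]
Op 4: free(a) -> (freed a); heap: [0-33 FREE]
Op 5: b = malloc(10) -> b = 0; heap: [0-9 ALLOC][10-33 FREE]
Op 6: b = realloc(b, 7) -> b = 0; heap: [0-6 ALLOC][7-33 FREE]
Op 7: c = malloc(9) -> c = 7; heap: [0-6 ALLOC][7-15 ALLOC][16-33 FREE]
Op 8: d = malloc(4) -> d = 16; heap: [0-6 ALLOC][7-15 ALLOC][16-19 ALLOC][20-33 FREE]
Op 9: free(b) -> (freed b); heap: [0-6 FREE][7-15 ALLOC][16-19 ALLOC][20-33 FREE]
Free blocks: [7 14] total_free=21 largest=14 -> 100*(21-14)/21 = 700/21 ≈ 33.333 -> rounds to 33

Answer: 33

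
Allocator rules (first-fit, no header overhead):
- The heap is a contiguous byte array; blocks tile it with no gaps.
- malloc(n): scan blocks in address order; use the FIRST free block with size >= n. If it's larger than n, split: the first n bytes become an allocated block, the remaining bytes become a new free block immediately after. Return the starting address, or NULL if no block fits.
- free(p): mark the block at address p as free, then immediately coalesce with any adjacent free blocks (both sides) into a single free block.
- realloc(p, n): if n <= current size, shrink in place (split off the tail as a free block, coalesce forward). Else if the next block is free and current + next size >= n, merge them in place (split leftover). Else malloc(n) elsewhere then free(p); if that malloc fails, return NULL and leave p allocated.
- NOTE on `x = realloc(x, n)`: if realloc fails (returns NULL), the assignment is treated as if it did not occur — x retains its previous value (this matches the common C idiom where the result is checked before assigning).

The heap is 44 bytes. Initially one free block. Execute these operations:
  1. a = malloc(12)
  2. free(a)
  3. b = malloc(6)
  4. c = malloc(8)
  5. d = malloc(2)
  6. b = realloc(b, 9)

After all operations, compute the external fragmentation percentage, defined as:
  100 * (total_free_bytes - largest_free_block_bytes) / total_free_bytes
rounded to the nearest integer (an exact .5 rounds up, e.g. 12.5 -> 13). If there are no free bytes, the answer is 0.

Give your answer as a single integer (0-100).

Op 1: a = malloc(12) -> a = 0; heap: [0-11 ALLOC][12-43 FREE]
Op 2: free(a) -> (freed a); heap: [0-43 FREE]
Op 3: b = malloc(6) -> b = 0; heap: [0-5 ALLOC][6-43 FREE]
Op 4: c = malloc(8) -> c = 6; heap: [0-5 ALLOC][6-13 ALLOC][14-43 FREE]
Op 5: d = malloc(2) -> d = 14; heap: [0-5 ALLOC][6-13 ALLOC][14-15 ALLOC][16-43 FREE]
Op 6: b = realloc(b, 9) -> b = 16; heap: [0-5 FREE][6-13 ALLOC][14-15 ALLOC][16-24 ALLOC][25-43 FREE]
Free blocks: [6 19] total_free=25 largest=19 -> 100*(25-19)/25 = 600/25 = 24

Answer: 24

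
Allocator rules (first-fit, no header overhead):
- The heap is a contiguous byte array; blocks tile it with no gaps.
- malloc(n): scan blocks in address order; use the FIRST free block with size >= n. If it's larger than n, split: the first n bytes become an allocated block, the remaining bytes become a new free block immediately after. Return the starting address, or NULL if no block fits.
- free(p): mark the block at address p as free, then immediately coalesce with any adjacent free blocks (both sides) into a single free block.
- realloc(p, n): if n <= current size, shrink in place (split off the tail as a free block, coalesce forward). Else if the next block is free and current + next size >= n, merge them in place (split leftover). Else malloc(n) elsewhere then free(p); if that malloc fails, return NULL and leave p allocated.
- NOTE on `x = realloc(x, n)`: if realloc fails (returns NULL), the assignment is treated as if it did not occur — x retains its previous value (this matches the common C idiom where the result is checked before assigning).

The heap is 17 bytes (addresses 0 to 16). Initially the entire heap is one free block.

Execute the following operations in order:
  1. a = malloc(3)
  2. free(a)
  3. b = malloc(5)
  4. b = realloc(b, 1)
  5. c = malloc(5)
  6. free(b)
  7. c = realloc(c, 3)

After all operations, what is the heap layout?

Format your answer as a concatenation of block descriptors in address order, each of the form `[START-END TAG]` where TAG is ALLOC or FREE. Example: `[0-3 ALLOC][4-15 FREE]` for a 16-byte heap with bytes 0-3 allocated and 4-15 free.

Answer: [0-0 FREE][1-3 ALLOC][4-16 FREE]

Derivation:
Op 1: a = malloc(3) -> a = 0; heap: [0-2 ALLOC][3-16 FREE]
Op 2: free(a) -> (freed a); heap: [0-16 FREE]
Op 3: b = malloc(5) -> b = 0; heap: [0-4 ALLOC][5-16 FREE]
Op 4: b = realloc(b, 1) -> b = 0; heap: [0-0 ALLOC][1-16 FREE]
Op 5: c = malloc(5) -> c = 1; heap: [0-0 ALLOC][1-5 ALLOC][6-16 FREE]
Op 6: free(b) -> (freed b); heap: [0-0 FREE][1-5 ALLOC][6-16 FREE]
Op 7: c = realloc(c, 3) -> c = 1; heap: [0-0 FREE][1-3 ALLOC][4-16 FREE]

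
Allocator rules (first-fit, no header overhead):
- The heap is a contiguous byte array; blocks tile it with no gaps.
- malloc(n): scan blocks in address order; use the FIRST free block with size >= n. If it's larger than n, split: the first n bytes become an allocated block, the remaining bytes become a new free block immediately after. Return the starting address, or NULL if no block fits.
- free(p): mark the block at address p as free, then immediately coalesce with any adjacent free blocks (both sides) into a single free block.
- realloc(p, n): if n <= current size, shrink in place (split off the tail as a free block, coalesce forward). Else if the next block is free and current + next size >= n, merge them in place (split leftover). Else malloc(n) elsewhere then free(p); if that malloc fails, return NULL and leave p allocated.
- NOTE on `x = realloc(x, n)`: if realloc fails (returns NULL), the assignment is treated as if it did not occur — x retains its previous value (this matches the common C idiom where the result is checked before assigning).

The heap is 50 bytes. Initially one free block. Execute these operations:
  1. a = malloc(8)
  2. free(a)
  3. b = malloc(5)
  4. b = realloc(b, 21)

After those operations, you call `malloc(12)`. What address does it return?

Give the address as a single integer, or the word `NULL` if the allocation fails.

Op 1: a = malloc(8) -> a = 0; heap: [0-7 ALLOC][8-49 FREE]
Op 2: free(a) -> (freed a); heap: [0-49 FREE]
Op 3: b = malloc(5) -> b = 0; heap: [0-4 ALLOC][5-49 FREE]
Op 4: b = realloc(b, 21) -> b = 0; heap: [0-20 ALLOC][21-49 FREE]
malloc(12): first-fit scan over [0-20 ALLOC][21-49 FREE] -> 21

Answer: 21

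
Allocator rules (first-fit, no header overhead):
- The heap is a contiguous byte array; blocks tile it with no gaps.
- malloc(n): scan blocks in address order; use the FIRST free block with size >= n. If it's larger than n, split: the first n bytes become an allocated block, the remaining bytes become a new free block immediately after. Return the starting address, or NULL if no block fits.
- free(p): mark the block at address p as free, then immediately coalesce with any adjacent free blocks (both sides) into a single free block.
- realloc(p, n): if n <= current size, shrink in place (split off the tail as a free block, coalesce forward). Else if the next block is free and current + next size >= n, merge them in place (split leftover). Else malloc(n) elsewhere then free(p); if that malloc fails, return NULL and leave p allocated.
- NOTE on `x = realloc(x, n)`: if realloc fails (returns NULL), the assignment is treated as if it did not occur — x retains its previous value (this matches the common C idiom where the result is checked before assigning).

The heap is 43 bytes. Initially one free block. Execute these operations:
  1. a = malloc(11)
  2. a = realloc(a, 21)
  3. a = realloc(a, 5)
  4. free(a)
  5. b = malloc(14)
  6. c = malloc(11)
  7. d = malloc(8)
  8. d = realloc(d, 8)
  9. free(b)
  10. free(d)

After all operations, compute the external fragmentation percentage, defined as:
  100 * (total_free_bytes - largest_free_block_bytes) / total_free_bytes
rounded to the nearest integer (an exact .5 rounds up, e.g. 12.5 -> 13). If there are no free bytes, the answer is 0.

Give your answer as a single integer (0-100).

Answer: 44

Derivation:
Op 1: a = malloc(11) -> a = 0; heap: [0-10 ALLOC][11-42 FREE]
Op 2: a = realloc(a, 21) -> a = 0; heap: [0-20 ALLOC][21-42 FREE]
Op 3: a = realloc(a, 5) -> a = 0; heap: [0-4 ALLOC][5-42 FREE]
Op 4: free(a) -> (freed a); heap: [0-42 FREE]
Op 5: b = malloc(14) -> b = 0; heap: [0-13 ALLOC][14-42 FREE]
Op 6: c = malloc(11) -> c = 14; heap: [0-13 ALLOC][14-24 ALLOC][25-42 FREE]
Op 7: d = malloc(8) -> d = 25; heap: [0-13 ALLOC][14-24 ALLOC][25-32 ALLOC][33-42 FREE]
Op 8: d = realloc(d, 8) -> d = 25; heap: [0-13 ALLOC][14-24 ALLOC][25-32 ALLOC][33-42 FREE]
Op 9: free(b) -> (freed b); heap: [0-13 FREE][14-24 ALLOC][25-32 ALLOC][33-42 FREE]
Op 10: free(d) -> (freed d); heap: [0-13 FREE][14-24 ALLOC][25-42 FREE]
Free blocks: [14 18] total_free=32 largest=18 -> 100*(32-18)/32 = 1400/32 = 43.75 -> rounds to 44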